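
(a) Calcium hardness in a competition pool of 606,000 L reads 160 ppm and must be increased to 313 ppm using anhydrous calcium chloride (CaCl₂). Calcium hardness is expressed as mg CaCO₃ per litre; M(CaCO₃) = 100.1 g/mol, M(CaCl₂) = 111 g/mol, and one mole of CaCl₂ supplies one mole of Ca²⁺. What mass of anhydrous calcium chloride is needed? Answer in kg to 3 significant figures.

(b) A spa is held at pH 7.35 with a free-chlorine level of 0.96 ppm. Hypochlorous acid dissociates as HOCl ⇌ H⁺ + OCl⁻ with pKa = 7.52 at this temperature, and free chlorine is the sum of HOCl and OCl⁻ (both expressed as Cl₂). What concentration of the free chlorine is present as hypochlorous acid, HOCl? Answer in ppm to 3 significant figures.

(a) 103 kg; (b) 0.573 ppm

(a) Hardness to add: (313 − 160) = 153 mg/L as CaCO₃ × 606,000 L = 92,720 g as CaCO₃.
(a) Moles of Ca²⁺ (1 mol Ca²⁺ ≡ 1 mol CaCO₃): 92,720 / 100.1 g/mol = 926.3 mol.
(a) Mass of CaCl₂: 926.3 × 111 = 102,800 g.

(b) [OCl⁻]/[HOCl] = 10^(pH − pKa) = 10^(7.35 − 7.52) = 10^-0.17 = 0.6761.
(b) Fraction as HOCl = 1 / (1 + 0.6761) = 0.5966.
(b) HOCl = 0.5966 × 0.96 ppm = 0.5728 ppm.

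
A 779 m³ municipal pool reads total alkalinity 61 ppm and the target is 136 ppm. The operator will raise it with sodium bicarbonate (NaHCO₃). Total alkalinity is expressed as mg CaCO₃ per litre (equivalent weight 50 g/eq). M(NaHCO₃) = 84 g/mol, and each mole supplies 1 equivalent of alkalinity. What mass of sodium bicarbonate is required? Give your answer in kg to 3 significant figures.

98.2 kg

Volume: 779 m³ = 779,000 L.
Alkalinity to add: (136 − 61) = 75 mg/L as CaCO₃ × 779,000 L = 58,420 g as CaCO₃.
Equivalents: 58,420 g ÷ 50 g/eq = 1168 eq.
NaHCO₃ supplies 1 eq per mole → 1168 mol.
Mass: 1168 mol × 84 g/mol = 98,150 g.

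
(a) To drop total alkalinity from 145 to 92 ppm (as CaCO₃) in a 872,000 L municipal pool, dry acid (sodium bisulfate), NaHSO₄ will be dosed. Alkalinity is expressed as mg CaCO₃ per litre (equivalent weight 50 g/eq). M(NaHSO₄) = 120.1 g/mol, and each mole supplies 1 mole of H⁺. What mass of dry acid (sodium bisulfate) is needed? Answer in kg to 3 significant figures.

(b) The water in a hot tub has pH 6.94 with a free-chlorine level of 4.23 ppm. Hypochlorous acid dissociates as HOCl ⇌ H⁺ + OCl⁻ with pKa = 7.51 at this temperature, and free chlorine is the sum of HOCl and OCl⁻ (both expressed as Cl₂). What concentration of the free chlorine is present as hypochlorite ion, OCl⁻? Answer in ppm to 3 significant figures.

(a) 111 kg; (b) 0.897 ppm

(a) Alkalinity to neutralize: (145 − 92) = 53 mg/L as CaCO₃ × 872,000 L = 46,220 g as CaCO₃.
(a) Equivalents of H⁺ required: 46,220 ÷ 50 g/eq = 924.3 eq = 924.3 mol NaHSO₄.
(a) Mass of NaHSO₄: 924.3 × 120.1 = 111,000 g.

(b) [OCl⁻]/[HOCl] = 10^(pH − pKa) = 10^(6.94 − 7.51) = 10^-0.57 = 0.2692.
(b) Fraction as HOCl = 1 / (1 + 0.2692) = 0.7879.
(b) OCl⁻ = (1 − 0.7879) × 4.23 ppm = 0.8971 ppm.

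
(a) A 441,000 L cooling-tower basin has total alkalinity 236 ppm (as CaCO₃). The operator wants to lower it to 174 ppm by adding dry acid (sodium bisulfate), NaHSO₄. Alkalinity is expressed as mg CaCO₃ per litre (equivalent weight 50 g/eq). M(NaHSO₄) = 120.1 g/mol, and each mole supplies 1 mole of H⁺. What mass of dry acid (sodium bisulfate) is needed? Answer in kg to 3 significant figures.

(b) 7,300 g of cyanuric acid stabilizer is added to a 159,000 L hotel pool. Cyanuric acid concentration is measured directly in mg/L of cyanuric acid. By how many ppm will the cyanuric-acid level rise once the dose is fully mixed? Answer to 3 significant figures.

(a) Alkalinity to neutralize: (236 − 174) = 62 mg/L as CaCO₃ × 441,000 L = 27,340 g as CaCO₃.
(a) Equivalents of H⁺ required: 27,340 ÷ 50 g/eq = 546.8 eq = 546.8 mol NaHSO₄.
(a) Mass of NaHSO₄: 546.8 × 120.1 = 65,680 g.

(b) Rise: 7,300 g / 159,000 L × 1000 = 45.91 mg/L.

(a) 65.7 kg; (b) 45.9 ppm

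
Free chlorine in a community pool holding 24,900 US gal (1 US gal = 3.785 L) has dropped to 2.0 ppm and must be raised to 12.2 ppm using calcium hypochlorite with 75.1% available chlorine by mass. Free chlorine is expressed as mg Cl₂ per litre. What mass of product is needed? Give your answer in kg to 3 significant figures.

1.28 kg

Volume: 24,900 US gal × 3.785 L/gal = 94,246 L.
Chlorine deficit: 12.2 − 2.0 = 10.2 ppm = 10.2 mg/L as Cl₂.
Cl₂ equivalent needed: 10.2 mg/L × 94,246 L = 961,300 mg = 961.3 g.
Product at 75.1% available chlorine: 961.3 / 0.751 = 1280 g.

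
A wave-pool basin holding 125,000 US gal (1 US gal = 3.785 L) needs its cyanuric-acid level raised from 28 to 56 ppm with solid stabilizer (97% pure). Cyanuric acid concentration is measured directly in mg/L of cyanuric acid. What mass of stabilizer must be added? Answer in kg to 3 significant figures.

Volume: 125,000 US gal × 3.785 L/gal = 473,125 L.
CYA to add: (56 − 28) = 28 mg/L × 473,125 L = 13,250 g cyanuric acid.
At 97% purity: 13,250 / 0.97 = 13,660 g product.

13.7 kg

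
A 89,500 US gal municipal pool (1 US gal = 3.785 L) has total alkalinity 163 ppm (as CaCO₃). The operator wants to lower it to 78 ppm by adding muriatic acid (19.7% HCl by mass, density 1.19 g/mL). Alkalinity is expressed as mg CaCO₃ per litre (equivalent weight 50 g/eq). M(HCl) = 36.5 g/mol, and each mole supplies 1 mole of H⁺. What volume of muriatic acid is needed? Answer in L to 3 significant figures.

89.7 L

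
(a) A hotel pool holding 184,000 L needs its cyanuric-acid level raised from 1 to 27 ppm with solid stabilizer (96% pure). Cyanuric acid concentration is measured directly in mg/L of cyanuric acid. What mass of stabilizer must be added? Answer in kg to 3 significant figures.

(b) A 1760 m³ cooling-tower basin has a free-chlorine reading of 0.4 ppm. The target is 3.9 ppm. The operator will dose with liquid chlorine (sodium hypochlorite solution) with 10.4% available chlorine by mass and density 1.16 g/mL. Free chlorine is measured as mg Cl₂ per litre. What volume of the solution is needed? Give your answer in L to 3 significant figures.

(a) 4.98 kg; (b) 51.1 L

(a) CYA to add: (27 − 1) = 26 mg/L × 184,000 L = 4784 g cyanuric acid.
(a) At 96% purity: 4784 / 0.96 = 4983 g product.

(b) Volume: 1760 m³ = 1,760,000 L.
(b) Chlorine deficit: 3.9 − 0.4 = 3.5 ppm = 3.5 mg/L as Cl₂.
(b) Cl₂ equivalent needed: 3.5 mg/L × 1,760,000 L = 6,160,000 mg = 6160 g.
(b) Product at 10.4% available chlorine: 6160 / 0.104 = 59,230 g.
(b) Volume at density 1.16 g/mL: 59,230 g ÷ 1.16 g/mL = 51,060 mL.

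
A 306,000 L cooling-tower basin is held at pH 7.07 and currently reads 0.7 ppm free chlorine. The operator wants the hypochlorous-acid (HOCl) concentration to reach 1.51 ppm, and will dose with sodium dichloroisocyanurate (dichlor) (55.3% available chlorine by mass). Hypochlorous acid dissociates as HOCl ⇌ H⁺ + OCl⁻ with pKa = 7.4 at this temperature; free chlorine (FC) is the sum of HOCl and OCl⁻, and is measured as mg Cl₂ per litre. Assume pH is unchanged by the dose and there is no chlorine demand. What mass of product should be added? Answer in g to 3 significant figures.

[OCl⁻]/[HOCl] = 10^(pH − pKa) = 10^(7.07 − 7.4) = 0.4677; fraction as HOCl = 1/(1 + 0.4677) = 0.6813.
Free chlorine required for 1.51 ppm HOCl: 1.51 / 0.6813 = 2.216 ppm.
FC to add: 2.216 − 0.7 = 1.516 mg/L as Cl₂.
Cl₂ equivalent: 1.516 mg/L × 306,000 L = 464 g.
Product at 55.3% available Cl: 464 / 0.553 = 839 g.

839 g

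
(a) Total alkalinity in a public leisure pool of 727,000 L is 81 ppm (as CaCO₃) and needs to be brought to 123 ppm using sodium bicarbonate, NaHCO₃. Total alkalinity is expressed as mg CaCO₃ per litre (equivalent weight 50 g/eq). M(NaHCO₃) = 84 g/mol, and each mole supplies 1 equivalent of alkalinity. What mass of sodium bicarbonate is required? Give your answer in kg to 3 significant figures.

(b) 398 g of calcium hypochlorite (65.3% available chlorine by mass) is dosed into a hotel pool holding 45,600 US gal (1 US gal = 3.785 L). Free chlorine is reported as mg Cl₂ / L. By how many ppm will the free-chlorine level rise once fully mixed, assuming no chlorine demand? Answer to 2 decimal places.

(a) Alkalinity to add: (123 − 81) = 42 mg/L as CaCO₃ × 727,000 L = 30,530 g as CaCO₃.
(a) Equivalents: 30,530 g ÷ 50 g/eq = 610.7 eq.
(a) NaHCO₃ supplies 1 eq per mole → 610.7 mol.
(a) Mass: 610.7 mol × 84 g/mol = 51,300 g.

(b) Volume: 45,600 US gal × 3.785 L/gal = 172,596 L.
(b) Available chlorine delivered: 398 g × 0.653 = 259.9 g as Cl₂.
(b) Concentration rise: 259.9 g / 172,596 L = 1.506 mg/L = 1.51 ppm.

(a) 51.3 kg; (b) 1.51 ppm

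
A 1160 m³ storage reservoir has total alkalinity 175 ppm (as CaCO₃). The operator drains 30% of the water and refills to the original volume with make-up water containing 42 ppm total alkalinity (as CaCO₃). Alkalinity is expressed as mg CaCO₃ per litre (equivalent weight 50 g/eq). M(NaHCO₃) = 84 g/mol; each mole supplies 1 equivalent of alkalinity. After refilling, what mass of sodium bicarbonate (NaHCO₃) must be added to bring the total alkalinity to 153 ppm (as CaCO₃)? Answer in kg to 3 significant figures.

Volume: 1160 m³ = 1,160,000 L.
After draining 30% and refilling: 175 × 0.70 + 42 × 0.30 = 135.1 ppm.
Deficit to target: 153 − 135.1 = 17.9 mg/L.
As CaCO₃: 17.9 mg/L × 1,160,000 L = 20,760 g; ÷ 50 g/eq ÷ 1 = 415.3 mol NaHCO₃.
Mass: 415.3 × 84 = 34,880 g.

34.9 kg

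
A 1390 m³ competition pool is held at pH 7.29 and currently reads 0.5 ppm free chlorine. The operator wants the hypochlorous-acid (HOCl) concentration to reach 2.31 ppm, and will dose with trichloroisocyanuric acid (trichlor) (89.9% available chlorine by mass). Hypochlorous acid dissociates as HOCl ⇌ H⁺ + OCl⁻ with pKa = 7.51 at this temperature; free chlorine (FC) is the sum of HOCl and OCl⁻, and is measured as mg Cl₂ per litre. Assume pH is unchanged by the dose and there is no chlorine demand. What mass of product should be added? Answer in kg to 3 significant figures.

Volume: 1390 m³ = 1,390,000 L.
[OCl⁻]/[HOCl] = 10^(pH − pKa) = 10^(7.29 − 7.51) = 0.6026; fraction as HOCl = 1/(1 + 0.6026) = 0.624.
Free chlorine required for 2.31 ppm HOCl: 2.31 / 0.624 = 3.702 ppm.
FC to add: 3.702 − 0.5 = 3.202 mg/L as Cl₂.
Cl₂ equivalent: 3.202 mg/L × 1,390,000 L = 4451 g.
Product at 89.9% available Cl: 4451 / 0.899 = 4951 g.

4.95 kg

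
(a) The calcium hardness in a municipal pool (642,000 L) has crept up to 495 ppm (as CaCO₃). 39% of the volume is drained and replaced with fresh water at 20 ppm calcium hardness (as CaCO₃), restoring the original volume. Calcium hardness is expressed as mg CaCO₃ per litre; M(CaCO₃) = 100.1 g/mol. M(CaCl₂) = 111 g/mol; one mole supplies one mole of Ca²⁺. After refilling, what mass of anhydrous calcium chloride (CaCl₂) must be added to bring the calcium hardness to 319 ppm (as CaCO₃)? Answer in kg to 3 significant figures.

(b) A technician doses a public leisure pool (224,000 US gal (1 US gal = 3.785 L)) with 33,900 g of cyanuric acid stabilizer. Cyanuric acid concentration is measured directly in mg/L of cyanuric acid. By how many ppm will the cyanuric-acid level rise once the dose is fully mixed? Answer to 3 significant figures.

(a) After draining 39% and refilling: 495 × 0.61 + 20 × 0.39 = 309.75 ppm.
(a) Deficit to target: 319 − 309.75 = 9.25 mg/L.
(a) As CaCO₃: 9.25 mg/L × 642,000 L = 5938 g; ÷ 100.1 = 59.33 mol Ca²⁺.
(a) Mass: 59.33 × 111 = 6585 g.

(b) Volume: 224,000 US gal × 3.785 L/gal = 847,840 L.
(b) Rise: 33,900 g / 847,840 L × 1000 = 39.98 mg/L.

(a) 6.59 kg; (b) 40.0 ppm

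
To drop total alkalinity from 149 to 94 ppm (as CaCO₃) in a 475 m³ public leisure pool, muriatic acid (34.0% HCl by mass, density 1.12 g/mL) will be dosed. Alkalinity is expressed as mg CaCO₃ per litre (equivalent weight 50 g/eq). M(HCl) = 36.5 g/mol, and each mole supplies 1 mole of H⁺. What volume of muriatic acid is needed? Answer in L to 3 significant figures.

Volume: 475 m³ = 475,000 L.
Alkalinity to neutralize: (149 − 94) = 55 mg/L as CaCO₃ × 475,000 L = 26,120 g as CaCO₃.
Equivalents of H⁺ required: 26,120 ÷ 50 g/eq = 522.5 eq = 522.5 mol HCl.
Mass of HCl: 522.5 × 36.5 = 19,070 g.
Mass of 34.0% solution: 19,070 / 0.34 = 56,090 g.
Volume: 56,090 g ÷ 1.12 g/mL = 50,080 mL.

50.1 L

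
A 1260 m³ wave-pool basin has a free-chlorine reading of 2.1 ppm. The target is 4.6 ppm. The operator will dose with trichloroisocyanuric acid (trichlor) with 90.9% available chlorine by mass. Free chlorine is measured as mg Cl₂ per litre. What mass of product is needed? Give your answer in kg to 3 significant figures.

3.47 kg

Volume: 1260 m³ = 1,260,000 L.
Chlorine deficit: 4.6 − 2.1 = 2.5 ppm = 2.5 mg/L as Cl₂.
Cl₂ equivalent needed: 2.5 mg/L × 1,260,000 L = 3,150,000 mg = 3150 g.
Product at 90.9% available chlorine: 3150 / 0.909 = 3465 g.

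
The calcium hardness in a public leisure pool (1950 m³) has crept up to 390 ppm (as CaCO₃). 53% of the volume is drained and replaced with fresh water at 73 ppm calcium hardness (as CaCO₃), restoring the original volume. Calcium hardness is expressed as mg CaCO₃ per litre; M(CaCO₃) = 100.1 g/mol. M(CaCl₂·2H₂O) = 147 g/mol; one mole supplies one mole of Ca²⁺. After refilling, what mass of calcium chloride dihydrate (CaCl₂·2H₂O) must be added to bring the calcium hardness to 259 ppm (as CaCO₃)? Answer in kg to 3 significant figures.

Volume: 1950 m³ = 1,950,000 L.
After draining 53% and refilling: 390 × 0.47 + 73 × 0.53 = 221.99 ppm.
Deficit to target: 259 − 221.99 = 37.01 mg/L.
As CaCO₃: 37.01 mg/L × 1,950,000 L = 72,170 g; ÷ 100.1 = 721 mol Ca²⁺.
Mass: 721 × 147 = 106,000 g.

106 kg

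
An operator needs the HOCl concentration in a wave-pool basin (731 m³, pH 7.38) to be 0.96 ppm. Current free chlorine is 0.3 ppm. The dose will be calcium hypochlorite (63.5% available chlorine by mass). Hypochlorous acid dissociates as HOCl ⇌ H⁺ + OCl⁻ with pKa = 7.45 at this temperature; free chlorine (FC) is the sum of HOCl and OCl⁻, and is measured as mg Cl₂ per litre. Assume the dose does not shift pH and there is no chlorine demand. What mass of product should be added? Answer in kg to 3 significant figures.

Volume: 731 m³ = 731,000 L.
[OCl⁻]/[HOCl] = 10^(pH − pKa) = 10^(7.38 − 7.45) = 0.8511; fraction as HOCl = 1/(1 + 0.8511) = 0.5402.
Free chlorine required for 0.96 ppm HOCl: 0.96 / 0.5402 = 1.777 ppm.
FC to add: 1.777 − 0.3 = 1.477 mg/L as Cl₂.
Cl₂ equivalent: 1.477 mg/L × 731,000 L = 1080 g.
Product at 63.5% available Cl: 1080 / 0.635 = 1700 g.

1.70 kg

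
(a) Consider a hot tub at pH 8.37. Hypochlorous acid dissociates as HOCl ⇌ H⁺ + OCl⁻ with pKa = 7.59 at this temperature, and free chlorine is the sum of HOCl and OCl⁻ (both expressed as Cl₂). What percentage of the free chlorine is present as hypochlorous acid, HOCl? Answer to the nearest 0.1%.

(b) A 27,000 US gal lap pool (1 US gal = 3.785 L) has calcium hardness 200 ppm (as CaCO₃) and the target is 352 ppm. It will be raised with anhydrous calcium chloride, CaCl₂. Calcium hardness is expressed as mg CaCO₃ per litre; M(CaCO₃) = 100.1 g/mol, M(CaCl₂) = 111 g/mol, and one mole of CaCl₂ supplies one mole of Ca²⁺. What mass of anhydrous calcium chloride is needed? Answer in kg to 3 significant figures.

(a) 14.2%; (b) 17.2 kg

(a) [OCl⁻]/[HOCl] = 10^(pH − pKa) = 10^(8.37 − 7.59) = 10^0.78 = 6.026.
(a) Fraction as HOCl = 1 / (1 + 6.026) = 0.1423.

(b) Volume: 27,000 US gal × 3.785 L/gal = 102,195 L.
(b) Hardness to add: (352 − 200) = 152 mg/L as CaCO₃ × 102,195 L = 15,530 g as CaCO₃.
(b) Moles of Ca²⁺ (1 mol Ca²⁺ ≡ 1 mol CaCO₃): 15,530 / 100.1 g/mol = 155.2 mol.
(b) Mass of CaCl₂: 155.2 × 111 = 17,230 g.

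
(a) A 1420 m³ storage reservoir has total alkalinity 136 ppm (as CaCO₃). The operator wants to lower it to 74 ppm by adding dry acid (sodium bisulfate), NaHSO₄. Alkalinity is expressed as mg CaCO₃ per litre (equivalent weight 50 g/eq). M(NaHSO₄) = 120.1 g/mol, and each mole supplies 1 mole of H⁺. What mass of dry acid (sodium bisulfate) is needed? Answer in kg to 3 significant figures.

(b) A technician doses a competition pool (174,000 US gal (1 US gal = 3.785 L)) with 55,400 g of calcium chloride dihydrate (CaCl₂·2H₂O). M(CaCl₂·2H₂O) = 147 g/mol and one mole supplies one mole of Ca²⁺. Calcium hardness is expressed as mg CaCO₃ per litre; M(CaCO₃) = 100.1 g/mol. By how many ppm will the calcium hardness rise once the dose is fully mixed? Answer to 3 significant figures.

(a) Volume: 1420 m³ = 1,420,000 L.
(a) Alkalinity to neutralize: (136 − 74) = 62 mg/L as CaCO₃ × 1,420,000 L = 88,040 g as CaCO₃.
(a) Equivalents of H⁺ required: 88,040 ÷ 50 g/eq = 1761 eq = 1761 mol NaHSO₄.
(a) Mass of NaHSO₄: 1761 × 120.1 = 211,500 g.

(b) Volume: 174,000 US gal × 3.785 L/gal = 658,590 L.
(b) Moles of Ca²⁺: 55,400 g ÷ 147 g/mol = 376.9 mol.
(b) As CaCO₃: 376.9 mol × 100.1 g/mol = 37,720 g.
(b) Rise: 37,720 g / 658,590 L × 1000 = 57.28 mg/L.

(a) 211 kg; (b) 57.3 ppm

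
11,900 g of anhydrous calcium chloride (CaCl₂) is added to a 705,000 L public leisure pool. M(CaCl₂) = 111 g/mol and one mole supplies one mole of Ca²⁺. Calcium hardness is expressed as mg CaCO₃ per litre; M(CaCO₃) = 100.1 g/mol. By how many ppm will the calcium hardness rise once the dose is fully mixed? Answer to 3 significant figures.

15.2 ppm

Moles of Ca²⁺: 11,900 g ÷ 111 g/mol = 107.2 mol.
As CaCO₃: 107.2 mol × 100.1 g/mol = 10,730 g.
Rise: 10,730 g / 705,000 L × 1000 = 15.22 mg/L.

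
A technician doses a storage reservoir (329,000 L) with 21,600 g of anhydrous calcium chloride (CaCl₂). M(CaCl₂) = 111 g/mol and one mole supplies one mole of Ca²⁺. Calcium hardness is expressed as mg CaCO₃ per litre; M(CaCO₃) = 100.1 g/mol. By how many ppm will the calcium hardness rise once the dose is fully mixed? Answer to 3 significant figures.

Moles of Ca²⁺: 21,600 g ÷ 111 g/mol = 194.6 mol.
As CaCO₃: 194.6 mol × 100.1 g/mol = 19,480 g.
Rise: 19,480 g / 329,000 L × 1000 = 59.21 mg/L.

59.2 ppm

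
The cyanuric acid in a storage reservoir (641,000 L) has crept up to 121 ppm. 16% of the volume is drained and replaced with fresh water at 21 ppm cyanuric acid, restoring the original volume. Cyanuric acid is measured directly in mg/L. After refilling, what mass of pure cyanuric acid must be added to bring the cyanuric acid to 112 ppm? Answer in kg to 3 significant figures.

4.49 kg

After draining 16% and refilling: 121 × 0.84 + 21 × 0.16 = 105 ppm.
Deficit to target: 112 − 105 = 7 mg/L.
Mass: 7 mg/L × 641,000 L = 4487 g cyanuric acid.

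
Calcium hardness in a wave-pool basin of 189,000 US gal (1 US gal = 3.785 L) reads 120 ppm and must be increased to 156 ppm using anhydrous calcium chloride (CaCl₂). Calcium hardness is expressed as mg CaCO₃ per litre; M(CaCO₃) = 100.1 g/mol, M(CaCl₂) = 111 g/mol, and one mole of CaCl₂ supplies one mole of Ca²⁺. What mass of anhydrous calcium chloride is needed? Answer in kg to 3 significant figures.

Volume: 189,000 US gal × 3.785 L/gal = 715,365 L.
Hardness to add: (156 − 120) = 36 mg/L as CaCO₃ × 715,365 L = 25,750 g as CaCO₃.
Moles of Ca²⁺ (1 mol Ca²⁺ ≡ 1 mol CaCO₃): 25,750 / 100.1 g/mol = 257.3 mol.
Mass of CaCl₂: 257.3 × 111 = 28,560 g.

28.6 kg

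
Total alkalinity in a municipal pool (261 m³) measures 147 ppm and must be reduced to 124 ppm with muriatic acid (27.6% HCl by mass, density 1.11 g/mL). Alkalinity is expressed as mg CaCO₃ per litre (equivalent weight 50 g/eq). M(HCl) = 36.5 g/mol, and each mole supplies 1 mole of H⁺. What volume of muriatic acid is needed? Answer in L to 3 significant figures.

14.3 L

Volume: 261 m³ = 261,000 L.
Alkalinity to neutralize: (147 − 124) = 23 mg/L as CaCO₃ × 261,000 L = 6003 g as CaCO₃.
Equivalents of H⁺ required: 6003 ÷ 50 g/eq = 120.1 eq = 120.1 mol HCl.
Mass of HCl: 120.1 × 36.5 = 4382 g.
Mass of 27.6% solution: 4382 / 0.276 = 15,880 g.
Volume: 15,880 g ÷ 1.11 g/mL = 14,300 mL.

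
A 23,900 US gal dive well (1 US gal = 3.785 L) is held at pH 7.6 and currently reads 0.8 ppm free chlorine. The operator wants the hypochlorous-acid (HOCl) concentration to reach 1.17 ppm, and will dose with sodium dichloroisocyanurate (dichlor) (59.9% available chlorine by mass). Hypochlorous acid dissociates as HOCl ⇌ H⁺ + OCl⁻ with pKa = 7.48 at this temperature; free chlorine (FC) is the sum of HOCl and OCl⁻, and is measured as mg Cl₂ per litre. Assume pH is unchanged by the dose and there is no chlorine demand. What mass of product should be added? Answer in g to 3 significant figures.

Volume: 23,900 US gal × 3.785 L/gal = 90,462 L.
[OCl⁻]/[HOCl] = 10^(pH − pKa) = 10^(7.6 − 7.48) = 1.318; fraction as HOCl = 1/(1 + 1.318) = 0.4314.
Free chlorine required for 1.17 ppm HOCl: 1.17 / 0.4314 = 2.712 ppm.
FC to add: 2.712 − 0.8 = 1.912 mg/L as Cl₂.
Cl₂ equivalent: 1.912 mg/L × 90,462 L = 173 g.
Product at 59.9% available Cl: 173 / 0.599 = 288.8 g.

289 g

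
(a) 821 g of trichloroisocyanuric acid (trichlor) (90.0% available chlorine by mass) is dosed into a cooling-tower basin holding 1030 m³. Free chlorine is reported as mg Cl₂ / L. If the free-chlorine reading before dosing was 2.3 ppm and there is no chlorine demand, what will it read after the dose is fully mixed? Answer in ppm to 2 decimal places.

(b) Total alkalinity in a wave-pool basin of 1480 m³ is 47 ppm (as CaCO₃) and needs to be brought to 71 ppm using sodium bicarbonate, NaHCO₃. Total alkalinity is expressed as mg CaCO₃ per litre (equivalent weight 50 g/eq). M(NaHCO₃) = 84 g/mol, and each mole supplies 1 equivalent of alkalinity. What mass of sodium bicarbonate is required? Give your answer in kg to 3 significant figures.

(a) Volume: 1030 m³ = 1,030,000 L.
(a) Available chlorine delivered: 821 g × 0.9 = 738.9 g as Cl₂.
(a) Concentration rise: 738.9 g / 1,030,000 L = 0.7174 mg/L = 0.72 ppm.
(a) Final FC: 2.3 + 0.72 = 3.02 ppm.

(b) Volume: 1480 m³ = 1,480,000 L.
(b) Alkalinity to add: (71 − 47) = 24 mg/L as CaCO₃ × 1,480,000 L = 35,520 g as CaCO₃.
(b) Equivalents: 35,520 g ÷ 50 g/eq = 710.4 eq.
(b) NaHCO₃ supplies 1 eq per mole → 710.4 mol.
(b) Mass: 710.4 mol × 84 g/mol = 59,670 g.

(a) 3.02 ppm; (b) 59.7 kg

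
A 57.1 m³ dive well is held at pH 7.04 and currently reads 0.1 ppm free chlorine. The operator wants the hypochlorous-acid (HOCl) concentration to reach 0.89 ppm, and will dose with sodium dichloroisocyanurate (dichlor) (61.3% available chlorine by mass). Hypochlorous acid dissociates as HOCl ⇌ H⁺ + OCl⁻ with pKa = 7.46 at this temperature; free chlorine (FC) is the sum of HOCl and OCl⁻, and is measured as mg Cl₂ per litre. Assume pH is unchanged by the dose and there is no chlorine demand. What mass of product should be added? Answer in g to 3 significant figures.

105 g

Volume: 57.1 m³ = 57,100 L.
[OCl⁻]/[HOCl] = 10^(pH − pKa) = 10^(7.04 − 7.46) = 0.3802; fraction as HOCl = 1/(1 + 0.3802) = 0.7245.
Free chlorine required for 0.89 ppm HOCl: 0.89 / 0.7245 = 1.228 ppm.
FC to add: 1.228 − 0.1 = 1.128 mg/L as Cl₂.
Cl₂ equivalent: 1.128 mg/L × 57,100 L = 64.43 g.
Product at 61.3% available Cl: 64.43 / 0.613 = 105.1 g.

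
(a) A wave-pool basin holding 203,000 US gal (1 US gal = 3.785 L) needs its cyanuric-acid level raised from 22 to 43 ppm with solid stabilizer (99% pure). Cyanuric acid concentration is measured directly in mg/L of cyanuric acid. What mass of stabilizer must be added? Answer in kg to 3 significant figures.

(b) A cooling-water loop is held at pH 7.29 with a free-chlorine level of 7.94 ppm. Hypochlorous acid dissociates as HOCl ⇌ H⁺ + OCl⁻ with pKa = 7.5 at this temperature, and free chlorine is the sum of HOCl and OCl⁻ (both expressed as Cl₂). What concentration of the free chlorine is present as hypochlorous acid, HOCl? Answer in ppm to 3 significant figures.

(a) Volume: 203,000 US gal × 3.785 L/gal = 768,355 L.
(a) CYA to add: (43 − 22) = 21 mg/L × 768,355 L = 16,140 g cyanuric acid.
(a) At 99% purity: 16,140 / 0.99 = 16,300 g product.

(b) [OCl⁻]/[HOCl] = 10^(pH − pKa) = 10^(7.29 − 7.5) = 10^-0.21 = 0.6166.
(b) Fraction as HOCl = 1 / (1 + 0.6166) = 0.6186.
(b) HOCl = 0.6186 × 7.94 ppm = 4.912 ppm.

(a) 16.3 kg; (b) 4.91 ppm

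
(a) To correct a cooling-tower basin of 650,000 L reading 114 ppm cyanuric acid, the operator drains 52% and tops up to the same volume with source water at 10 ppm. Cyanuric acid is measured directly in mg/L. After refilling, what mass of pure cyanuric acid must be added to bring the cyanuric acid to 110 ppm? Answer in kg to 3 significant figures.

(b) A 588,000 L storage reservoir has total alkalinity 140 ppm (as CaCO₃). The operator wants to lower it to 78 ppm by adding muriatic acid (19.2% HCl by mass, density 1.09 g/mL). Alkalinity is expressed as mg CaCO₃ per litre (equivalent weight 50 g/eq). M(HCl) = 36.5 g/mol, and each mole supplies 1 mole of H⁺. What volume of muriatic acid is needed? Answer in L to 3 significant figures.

(a) 32.6 kg; (b) 127 L

(a) After draining 52% and refilling: 114 × 0.48 + 10 × 0.52 = 59.92 ppm.
(a) Deficit to target: 110 − 59.92 = 50.08 mg/L.
(a) Mass: 50.08 mg/L × 650,000 L = 32,550 g cyanuric acid.

(b) Alkalinity to neutralize: (140 − 78) = 62 mg/L as CaCO₃ × 588,000 L = 36,460 g as CaCO₃.
(b) Equivalents of H⁺ required: 36,460 ÷ 50 g/eq = 729.1 eq = 729.1 mol HCl.
(b) Mass of HCl: 729.1 × 36.5 = 26,610 g.
(b) Mass of 19.2% solution: 26,610 / 0.192 = 138,600 g.
(b) Volume: 138,600 g ÷ 1.09 g/mL = 127,200 mL.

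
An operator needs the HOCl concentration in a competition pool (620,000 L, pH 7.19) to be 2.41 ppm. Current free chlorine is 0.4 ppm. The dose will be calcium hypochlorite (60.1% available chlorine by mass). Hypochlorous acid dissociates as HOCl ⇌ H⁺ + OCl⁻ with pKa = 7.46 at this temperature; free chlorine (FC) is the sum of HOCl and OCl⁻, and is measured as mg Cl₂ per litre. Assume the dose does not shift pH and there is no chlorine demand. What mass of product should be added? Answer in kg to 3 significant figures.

[OCl⁻]/[HOCl] = 10^(pH − pKa) = 10^(7.19 − 7.46) = 0.537; fraction as HOCl = 1/(1 + 0.537) = 0.6506.
Free chlorine required for 2.41 ppm HOCl: 2.41 / 0.6506 = 3.704 ppm.
FC to add: 3.704 − 0.4 = 3.304 mg/L as Cl₂.
Cl₂ equivalent: 3.304 mg/L × 620,000 L = 2049 g.
Product at 60.1% available Cl: 2049 / 0.601 = 3409 g.

3.41 kg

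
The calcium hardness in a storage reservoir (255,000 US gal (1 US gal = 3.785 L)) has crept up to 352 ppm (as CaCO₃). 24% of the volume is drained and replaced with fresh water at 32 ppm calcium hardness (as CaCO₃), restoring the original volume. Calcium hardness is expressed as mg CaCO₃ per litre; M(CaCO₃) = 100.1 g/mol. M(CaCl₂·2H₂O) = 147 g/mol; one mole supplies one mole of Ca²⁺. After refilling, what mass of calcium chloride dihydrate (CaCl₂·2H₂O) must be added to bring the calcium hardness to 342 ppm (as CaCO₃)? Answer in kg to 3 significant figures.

Volume: 255,000 US gal × 3.785 L/gal = 965,175 L.
After draining 24% and refilling: 352 × 0.76 + 32 × 0.24 = 275.2 ppm.
Deficit to target: 342 − 275.2 = 66.8 mg/L.
As CaCO₃: 66.8 mg/L × 965,175 L = 64,470 g; ÷ 100.1 = 644.1 mol Ca²⁺.
Mass: 644.1 × 147 = 94,680 g.

94.7 kg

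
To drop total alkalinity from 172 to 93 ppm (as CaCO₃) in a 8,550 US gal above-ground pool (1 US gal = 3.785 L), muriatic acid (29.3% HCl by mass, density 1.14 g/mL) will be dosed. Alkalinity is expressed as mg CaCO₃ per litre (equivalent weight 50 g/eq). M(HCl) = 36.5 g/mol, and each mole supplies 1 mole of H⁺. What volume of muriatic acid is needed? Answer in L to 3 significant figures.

Volume: 8,550 US gal × 3.785 L/gal = 32,362 L.
Alkalinity to neutralize: (172 − 93) = 79 mg/L as CaCO₃ × 32,362 L = 2557 g as CaCO₃.
Equivalents of H⁺ required: 2557 ÷ 50 g/eq = 51.13 eq = 51.13 mol HCl.
Mass of HCl: 51.13 × 36.5 = 1866 g.
Mass of 29.3% solution: 1866 / 0.293 = 6370 g.
Volume: 6370 g ÷ 1.14 g/mL = 5587 mL.

5.59 L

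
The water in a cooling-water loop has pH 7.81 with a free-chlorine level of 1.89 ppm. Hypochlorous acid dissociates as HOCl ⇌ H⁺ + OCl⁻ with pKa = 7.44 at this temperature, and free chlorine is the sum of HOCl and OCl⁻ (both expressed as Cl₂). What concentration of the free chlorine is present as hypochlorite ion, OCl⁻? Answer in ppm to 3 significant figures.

1.32 ppm

[OCl⁻]/[HOCl] = 10^(pH − pKa) = 10^(7.81 − 7.44) = 10^0.37 = 2.344.
Fraction as HOCl = 1 / (1 + 2.344) = 0.299.
OCl⁻ = (1 − 0.299) × 1.89 ppm = 1.325 ppm.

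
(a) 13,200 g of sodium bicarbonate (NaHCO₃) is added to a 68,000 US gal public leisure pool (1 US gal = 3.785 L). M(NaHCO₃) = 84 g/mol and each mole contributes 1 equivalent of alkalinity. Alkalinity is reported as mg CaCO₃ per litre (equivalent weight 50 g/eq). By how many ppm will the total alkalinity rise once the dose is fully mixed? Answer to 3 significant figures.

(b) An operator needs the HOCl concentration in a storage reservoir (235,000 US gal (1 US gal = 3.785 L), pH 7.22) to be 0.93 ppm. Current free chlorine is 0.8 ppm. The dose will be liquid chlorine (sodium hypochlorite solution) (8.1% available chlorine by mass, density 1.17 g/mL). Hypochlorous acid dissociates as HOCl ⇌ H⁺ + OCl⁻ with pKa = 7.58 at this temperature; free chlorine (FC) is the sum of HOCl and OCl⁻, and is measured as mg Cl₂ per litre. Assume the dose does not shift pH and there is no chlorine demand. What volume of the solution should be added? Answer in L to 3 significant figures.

(a) 30.5 ppm; (b) 5.03 L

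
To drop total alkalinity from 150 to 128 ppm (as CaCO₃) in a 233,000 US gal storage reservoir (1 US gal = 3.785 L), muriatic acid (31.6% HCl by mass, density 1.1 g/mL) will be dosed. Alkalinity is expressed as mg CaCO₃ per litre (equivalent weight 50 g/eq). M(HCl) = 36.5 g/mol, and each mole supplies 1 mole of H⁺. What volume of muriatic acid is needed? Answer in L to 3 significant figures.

Volume: 233,000 US gal × 3.785 L/gal = 881,905 L.
Alkalinity to neutralize: (150 − 128) = 22 mg/L as CaCO₃ × 881,905 L = 19,400 g as CaCO₃.
Equivalents of H⁺ required: 19,400 ÷ 50 g/eq = 388 eq = 388 mol HCl.
Mass of HCl: 388 × 36.5 = 14,160 g.
Mass of 31.6% solution: 14,160 / 0.316 = 44,820 g.
Volume: 44,820 g ÷ 1.1 g/mL = 40,750 mL.

40.7 L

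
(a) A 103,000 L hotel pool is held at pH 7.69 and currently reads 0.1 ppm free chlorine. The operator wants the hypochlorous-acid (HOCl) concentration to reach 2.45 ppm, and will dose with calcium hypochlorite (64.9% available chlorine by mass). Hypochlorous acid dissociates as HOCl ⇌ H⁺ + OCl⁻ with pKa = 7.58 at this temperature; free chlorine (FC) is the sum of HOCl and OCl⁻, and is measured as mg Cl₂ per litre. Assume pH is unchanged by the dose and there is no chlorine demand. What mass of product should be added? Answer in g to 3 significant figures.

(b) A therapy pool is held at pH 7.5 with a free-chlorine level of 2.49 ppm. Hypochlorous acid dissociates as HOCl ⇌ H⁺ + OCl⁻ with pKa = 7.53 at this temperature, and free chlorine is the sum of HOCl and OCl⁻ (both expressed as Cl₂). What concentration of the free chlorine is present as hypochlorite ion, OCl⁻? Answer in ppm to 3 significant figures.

(a) 874 g; (b) 1.20 ppm

(a) [OCl⁻]/[HOCl] = 10^(pH − pKa) = 10^(7.69 − 7.58) = 1.288; fraction as HOCl = 1/(1 + 1.288) = 0.437.
(a) Free chlorine required for 2.45 ppm HOCl: 2.45 / 0.437 = 5.606 ppm.
(a) FC to add: 5.606 − 0.1 = 5.506 mg/L as Cl₂.
(a) Cl₂ equivalent: 5.506 mg/L × 103,000 L = 567.1 g.
(a) Product at 64.9% available Cl: 567.1 / 0.649 = 873.9 g.

(b) [OCl⁻]/[HOCl] = 10^(pH − pKa) = 10^(7.5 − 7.53) = 10^-0.03 = 0.9333.
(b) Fraction as HOCl = 1 / (1 + 0.9333) = 0.5173.
(b) OCl⁻ = (1 − 0.5173) × 2.49 ppm = 1.202 ppm.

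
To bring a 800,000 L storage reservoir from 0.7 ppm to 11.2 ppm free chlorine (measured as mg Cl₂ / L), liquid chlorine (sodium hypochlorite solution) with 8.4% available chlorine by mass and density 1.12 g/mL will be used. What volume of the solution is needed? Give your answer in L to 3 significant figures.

Chlorine deficit: 11.2 − 0.7 = 10.5 ppm = 10.5 mg/L as Cl₂.
Cl₂ equivalent needed: 10.5 mg/L × 800,000 L = 8,400,000 mg = 8400 g.
Product at 8.4% available chlorine: 8400 / 0.084 = 100,000 g.
Volume at density 1.12 g/mL: 100,000 g ÷ 1.12 g/mL = 89,290 mL.

89.3 L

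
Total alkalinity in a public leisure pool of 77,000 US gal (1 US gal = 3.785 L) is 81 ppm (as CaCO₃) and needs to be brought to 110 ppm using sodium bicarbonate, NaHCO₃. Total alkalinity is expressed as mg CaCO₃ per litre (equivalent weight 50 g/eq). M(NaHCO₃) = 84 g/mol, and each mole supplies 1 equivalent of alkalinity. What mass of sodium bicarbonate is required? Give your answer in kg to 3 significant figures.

Volume: 77,000 US gal × 3.785 L/gal = 291,445 L.
Alkalinity to add: (110 − 81) = 29 mg/L as CaCO₃ × 291,445 L = 8452 g as CaCO₃.
Equivalents: 8452 g ÷ 50 g/eq = 169 eq.
NaHCO₃ supplies 1 eq per mole → 169 mol.
Mass: 169 mol × 84 g/mol = 14,200 g.

14.2 kg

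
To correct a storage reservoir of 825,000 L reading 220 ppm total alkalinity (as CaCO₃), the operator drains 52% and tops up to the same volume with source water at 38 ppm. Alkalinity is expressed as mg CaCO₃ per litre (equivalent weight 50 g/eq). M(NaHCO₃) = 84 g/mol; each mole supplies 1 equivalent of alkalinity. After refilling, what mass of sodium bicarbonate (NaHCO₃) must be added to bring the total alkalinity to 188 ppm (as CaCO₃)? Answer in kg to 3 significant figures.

After draining 52% and refilling: 220 × 0.48 + 38 × 0.52 = 125.36 ppm.
Deficit to target: 188 − 125.36 = 62.64 mg/L.
As CaCO₃: 62.64 mg/L × 825,000 L = 51,680 g; ÷ 50 g/eq ÷ 1 = 1034 mol NaHCO₃.
Mass: 1034 × 84 = 86,820 g.

86.8 kg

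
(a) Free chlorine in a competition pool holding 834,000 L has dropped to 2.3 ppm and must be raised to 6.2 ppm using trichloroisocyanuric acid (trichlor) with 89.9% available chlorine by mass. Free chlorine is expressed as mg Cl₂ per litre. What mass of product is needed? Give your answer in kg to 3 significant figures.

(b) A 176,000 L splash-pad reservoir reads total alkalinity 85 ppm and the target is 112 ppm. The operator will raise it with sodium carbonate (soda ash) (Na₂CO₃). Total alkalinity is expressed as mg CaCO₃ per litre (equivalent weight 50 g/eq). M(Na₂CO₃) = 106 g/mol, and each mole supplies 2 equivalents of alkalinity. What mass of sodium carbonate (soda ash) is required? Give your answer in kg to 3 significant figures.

(a) Chlorine deficit: 6.2 − 2.3 = 3.9 ppm = 3.9 mg/L as Cl₂.
(a) Cl₂ equivalent needed: 3.9 mg/L × 834,000 L = 3,253,000 mg = 3253 g.
(a) Product at 89.9% available chlorine: 3253 / 0.899 = 3618 g.

(b) Alkalinity to add: (112 − 85) = 27 mg/L as CaCO₃ × 176,000 L = 4752 g as CaCO₃.
(b) Equivalents: 4752 g ÷ 50 g/eq = 95.04 eq.
(b) Each mole of Na₂CO₃ supplies 2 eq, so 95.04 / 2 = 47.52 mol.
(b) Mass: 47.52 mol × 106 g/mol = 5037 g.

(a) 3.62 kg; (b) 5.04 kg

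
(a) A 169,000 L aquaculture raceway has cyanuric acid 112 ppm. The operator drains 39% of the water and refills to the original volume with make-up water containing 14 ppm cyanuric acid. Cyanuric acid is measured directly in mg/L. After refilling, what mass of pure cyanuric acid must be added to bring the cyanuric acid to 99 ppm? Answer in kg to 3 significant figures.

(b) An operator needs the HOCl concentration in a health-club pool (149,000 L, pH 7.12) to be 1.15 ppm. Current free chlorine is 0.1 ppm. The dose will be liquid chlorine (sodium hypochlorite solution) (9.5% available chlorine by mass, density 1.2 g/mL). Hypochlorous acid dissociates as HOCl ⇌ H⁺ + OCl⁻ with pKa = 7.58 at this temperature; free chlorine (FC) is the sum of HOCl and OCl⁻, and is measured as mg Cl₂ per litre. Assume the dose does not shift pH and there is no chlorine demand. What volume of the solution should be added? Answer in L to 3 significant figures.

(a) After draining 39% and refilling: 112 × 0.61 + 14 × 0.39 = 73.78 ppm.
(a) Deficit to target: 99 − 73.78 = 25.22 mg/L.
(a) Mass: 25.22 mg/L × 169,000 L = 4262 g cyanuric acid.

(b) [OCl⁻]/[HOCl] = 10^(pH − pKa) = 10^(7.12 − 7.58) = 0.3467; fraction as HOCl = 1/(1 + 0.3467) = 0.7425.
(b) Free chlorine required for 1.15 ppm HOCl: 1.15 / 0.7425 = 1.549 ppm.
(b) FC to add: 1.549 − 0.1 = 1.449 mg/L as Cl₂.
(b) Cl₂ equivalent: 1.449 mg/L × 149,000 L = 215.9 g.
(b) Product at 9.5% available Cl: 215.9 / 0.095 = 2272 g.
(b) Volume: 2272 g ÷ 1.2 g/mL = 1894 mL.

(a) 4.26 kg; (b) 1.89 L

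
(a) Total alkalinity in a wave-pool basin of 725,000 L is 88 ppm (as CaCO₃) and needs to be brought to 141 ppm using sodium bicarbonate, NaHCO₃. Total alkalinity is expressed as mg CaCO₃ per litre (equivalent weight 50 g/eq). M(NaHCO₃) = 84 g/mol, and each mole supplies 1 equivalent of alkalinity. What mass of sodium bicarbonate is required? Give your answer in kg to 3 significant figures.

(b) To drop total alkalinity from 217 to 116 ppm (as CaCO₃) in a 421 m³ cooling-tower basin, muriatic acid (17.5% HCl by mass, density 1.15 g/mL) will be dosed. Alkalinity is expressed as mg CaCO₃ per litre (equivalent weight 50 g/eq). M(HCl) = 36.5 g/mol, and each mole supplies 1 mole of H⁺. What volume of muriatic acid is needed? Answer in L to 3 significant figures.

(a) 64.6 kg; (b) 154 L

(a) Alkalinity to add: (141 − 88) = 53 mg/L as CaCO₃ × 725,000 L = 38,420 g as CaCO₃.
(a) Equivalents: 38,420 g ÷ 50 g/eq = 768.5 eq.
(a) NaHCO₃ supplies 1 eq per mole → 768.5 mol.
(a) Mass: 768.5 mol × 84 g/mol = 64,550 g.

(b) Volume: 421 m³ = 421,000 L.
(b) Alkalinity to neutralize: (217 − 116) = 101 mg/L as CaCO₃ × 421,000 L = 42,520 g as CaCO₃.
(b) Equivalents of H⁺ required: 42,520 ÷ 50 g/eq = 850.4 eq = 850.4 mol HCl.
(b) Mass of HCl: 850.4 × 36.5 = 31,040 g.
(b) Mass of 17.5% solution: 31,040 / 0.175 = 177,400 g.
(b) Volume: 177,400 g ÷ 1.15 g/mL = 154,200 mL.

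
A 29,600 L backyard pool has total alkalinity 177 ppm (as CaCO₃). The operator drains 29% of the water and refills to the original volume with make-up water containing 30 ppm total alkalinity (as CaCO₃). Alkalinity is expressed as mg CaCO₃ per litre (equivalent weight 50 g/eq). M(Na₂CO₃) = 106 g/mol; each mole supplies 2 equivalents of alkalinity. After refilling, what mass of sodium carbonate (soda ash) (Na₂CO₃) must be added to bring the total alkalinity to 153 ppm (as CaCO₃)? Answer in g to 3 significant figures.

After draining 29% and refilling: 177 × 0.71 + 30 × 0.29 = 134.37 ppm.
Deficit to target: 153 − 134.37 = 18.63 mg/L.
As CaCO₃: 18.63 mg/L × 29,600 L = 551.4 g; ÷ 50 g/eq ÷ 2 = 5.514 mol Na₂CO₃.
Mass: 5.514 × 106 = 584.5 g.

585 g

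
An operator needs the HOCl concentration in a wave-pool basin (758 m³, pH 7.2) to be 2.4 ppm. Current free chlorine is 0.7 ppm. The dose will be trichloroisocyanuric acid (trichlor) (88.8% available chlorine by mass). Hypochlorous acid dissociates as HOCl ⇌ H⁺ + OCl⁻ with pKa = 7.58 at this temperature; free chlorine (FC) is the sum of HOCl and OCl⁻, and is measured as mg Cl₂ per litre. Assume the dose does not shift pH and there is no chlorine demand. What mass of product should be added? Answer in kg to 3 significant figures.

Volume: 758 m³ = 758,000 L.
[OCl⁻]/[HOCl] = 10^(pH − pKa) = 10^(7.2 − 7.58) = 0.4169; fraction as HOCl = 1/(1 + 0.4169) = 0.7058.
Free chlorine required for 2.4 ppm HOCl: 2.4 / 0.7058 = 3.4 ppm.
FC to add: 3.4 − 0.7 = 2.7 mg/L as Cl₂.
Cl₂ equivalent: 2.7 mg/L × 758,000 L = 2047 g.
Product at 88.8% available Cl: 2047 / 0.888 = 2305 g.

2.31 kg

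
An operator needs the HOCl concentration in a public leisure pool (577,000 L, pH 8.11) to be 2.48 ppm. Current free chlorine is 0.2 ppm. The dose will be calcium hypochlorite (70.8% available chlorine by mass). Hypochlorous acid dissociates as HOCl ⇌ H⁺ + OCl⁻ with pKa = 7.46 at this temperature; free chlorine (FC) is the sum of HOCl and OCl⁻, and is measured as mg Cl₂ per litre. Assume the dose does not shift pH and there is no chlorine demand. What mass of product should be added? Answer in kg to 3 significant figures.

10.9 kg

[OCl⁻]/[HOCl] = 10^(pH − pKa) = 10^(8.11 − 7.46) = 4.467; fraction as HOCl = 1/(1 + 4.467) = 0.1829.
Free chlorine required for 2.48 ppm HOCl: 2.48 / 0.1829 = 13.56 ppm.
FC to add: 13.56 − 0.2 = 13.36 mg/L as Cl₂.
Cl₂ equivalent: 13.36 mg/L × 577,000 L = 7707 g.
Product at 70.8% available Cl: 7707 / 0.708 = 10,890 g.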